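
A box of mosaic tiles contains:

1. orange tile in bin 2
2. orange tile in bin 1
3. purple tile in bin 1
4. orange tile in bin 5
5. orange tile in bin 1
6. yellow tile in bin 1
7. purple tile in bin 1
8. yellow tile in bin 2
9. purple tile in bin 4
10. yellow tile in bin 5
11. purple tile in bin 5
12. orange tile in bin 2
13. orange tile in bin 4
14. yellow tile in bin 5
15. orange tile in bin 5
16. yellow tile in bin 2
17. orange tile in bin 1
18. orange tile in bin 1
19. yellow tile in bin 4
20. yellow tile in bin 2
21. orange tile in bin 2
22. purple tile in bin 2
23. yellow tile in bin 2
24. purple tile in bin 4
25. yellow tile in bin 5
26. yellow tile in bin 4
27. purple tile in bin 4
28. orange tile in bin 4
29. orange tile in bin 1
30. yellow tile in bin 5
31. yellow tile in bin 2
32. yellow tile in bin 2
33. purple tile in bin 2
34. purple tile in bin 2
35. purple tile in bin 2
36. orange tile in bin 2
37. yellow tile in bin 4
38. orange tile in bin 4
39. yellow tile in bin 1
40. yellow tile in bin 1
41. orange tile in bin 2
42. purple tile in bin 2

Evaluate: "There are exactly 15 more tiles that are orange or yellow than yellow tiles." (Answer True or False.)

|tiles that are orange or yellow| = 31.
|yellow tiles| = 16.
The claim requires 31 − 16 (= 15) to equal 15, which holds.

True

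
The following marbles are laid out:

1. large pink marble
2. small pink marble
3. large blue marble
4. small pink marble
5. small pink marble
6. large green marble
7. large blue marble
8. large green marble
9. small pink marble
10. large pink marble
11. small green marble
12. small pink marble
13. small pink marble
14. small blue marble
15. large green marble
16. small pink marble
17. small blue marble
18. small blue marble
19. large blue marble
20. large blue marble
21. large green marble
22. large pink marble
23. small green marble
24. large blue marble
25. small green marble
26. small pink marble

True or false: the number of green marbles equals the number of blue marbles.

There are 7 green marbles.
There are 8 blue marbles.
The claim requires 7 = 8, which does not hold.

False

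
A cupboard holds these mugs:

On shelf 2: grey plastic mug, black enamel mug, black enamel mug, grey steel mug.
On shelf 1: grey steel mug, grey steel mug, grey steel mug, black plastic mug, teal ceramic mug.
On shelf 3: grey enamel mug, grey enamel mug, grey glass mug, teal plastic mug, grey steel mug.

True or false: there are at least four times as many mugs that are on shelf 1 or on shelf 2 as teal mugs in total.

|mugs on shelf 1 or on shelf 2| = 9.
|teal mugs| = 2.
The claim requires 9 ≥ 4 × 2 = 8, which holds.

True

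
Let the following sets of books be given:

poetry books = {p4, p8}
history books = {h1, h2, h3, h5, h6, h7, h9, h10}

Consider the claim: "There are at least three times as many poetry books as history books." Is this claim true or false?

False

There are 2 poetry books.
There are 8 history books.
The claim requires 2 ≥ 3 × 8 = 24, which does not hold.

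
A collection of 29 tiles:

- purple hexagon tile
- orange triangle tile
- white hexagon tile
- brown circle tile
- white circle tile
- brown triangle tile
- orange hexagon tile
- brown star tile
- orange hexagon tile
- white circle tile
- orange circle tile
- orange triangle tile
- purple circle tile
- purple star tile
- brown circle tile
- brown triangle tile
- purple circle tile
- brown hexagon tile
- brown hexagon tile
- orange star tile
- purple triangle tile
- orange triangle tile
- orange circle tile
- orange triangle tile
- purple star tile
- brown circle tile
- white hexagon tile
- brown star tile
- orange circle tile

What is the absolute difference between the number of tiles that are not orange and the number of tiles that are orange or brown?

tiles that are not orange: 19. tiles that are orange or brown: 19.
|19 − 19| = 19 − 19 = 0.

0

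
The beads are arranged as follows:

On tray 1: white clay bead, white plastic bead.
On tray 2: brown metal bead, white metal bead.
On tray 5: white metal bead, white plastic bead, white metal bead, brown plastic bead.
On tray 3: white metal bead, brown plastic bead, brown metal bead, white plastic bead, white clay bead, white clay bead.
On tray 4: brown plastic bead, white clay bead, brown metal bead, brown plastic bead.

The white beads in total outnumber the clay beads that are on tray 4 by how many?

white beads: 11.
clay beads on tray 4: 1.
11 − 1 = 10.

10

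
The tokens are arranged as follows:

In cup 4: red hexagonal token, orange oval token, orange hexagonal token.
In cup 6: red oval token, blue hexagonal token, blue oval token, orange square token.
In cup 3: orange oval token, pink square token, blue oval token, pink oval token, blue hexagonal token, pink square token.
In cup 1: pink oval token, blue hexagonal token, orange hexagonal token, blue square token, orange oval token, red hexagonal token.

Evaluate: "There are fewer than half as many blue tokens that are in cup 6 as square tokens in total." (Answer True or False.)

False

blue tokens in cup 6: 2.
square tokens: 4.
The claim requires 2 × 2 = 4 < 4, which does not hold.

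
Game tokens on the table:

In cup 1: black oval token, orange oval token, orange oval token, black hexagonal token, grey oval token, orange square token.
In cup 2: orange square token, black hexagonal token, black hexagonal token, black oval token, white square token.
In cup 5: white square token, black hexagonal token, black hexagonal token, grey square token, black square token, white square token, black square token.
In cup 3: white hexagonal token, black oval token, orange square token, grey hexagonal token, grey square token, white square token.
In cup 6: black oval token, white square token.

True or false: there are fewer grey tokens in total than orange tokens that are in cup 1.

False

|grey tokens| = 4.
|orange tokens in cup 1| = 3.
The claim requires 4 < 3, which does not hold.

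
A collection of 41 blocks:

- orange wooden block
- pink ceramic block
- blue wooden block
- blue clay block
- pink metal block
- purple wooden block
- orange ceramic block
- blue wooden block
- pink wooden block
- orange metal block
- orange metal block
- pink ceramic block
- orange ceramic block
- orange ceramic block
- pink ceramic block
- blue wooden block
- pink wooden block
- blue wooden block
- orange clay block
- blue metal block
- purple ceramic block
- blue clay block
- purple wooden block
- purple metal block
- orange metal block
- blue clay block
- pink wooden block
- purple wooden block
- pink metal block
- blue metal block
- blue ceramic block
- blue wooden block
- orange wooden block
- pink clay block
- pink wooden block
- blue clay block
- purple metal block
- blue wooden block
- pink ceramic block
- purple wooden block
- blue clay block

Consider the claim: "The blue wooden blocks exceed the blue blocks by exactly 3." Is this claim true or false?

|blue wooden blocks| = 6.
|blue blocks| = 14.
The claim requires 6 − 14 (= -8) to equal 3, which does not hold.

False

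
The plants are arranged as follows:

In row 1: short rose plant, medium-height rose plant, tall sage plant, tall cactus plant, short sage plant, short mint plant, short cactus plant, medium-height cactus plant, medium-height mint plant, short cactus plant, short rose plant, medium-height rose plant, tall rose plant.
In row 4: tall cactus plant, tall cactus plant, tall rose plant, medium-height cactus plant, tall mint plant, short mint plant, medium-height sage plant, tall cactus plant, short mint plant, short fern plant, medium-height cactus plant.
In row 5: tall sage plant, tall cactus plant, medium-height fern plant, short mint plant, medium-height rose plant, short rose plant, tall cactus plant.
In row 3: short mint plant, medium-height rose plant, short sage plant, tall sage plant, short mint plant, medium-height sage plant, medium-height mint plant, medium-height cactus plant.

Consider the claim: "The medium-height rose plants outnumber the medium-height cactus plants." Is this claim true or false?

False

|medium-height rose plants| = 4.
|medium-height cactus plants| = 4.
The claim requires 4 > 4, which does not hold.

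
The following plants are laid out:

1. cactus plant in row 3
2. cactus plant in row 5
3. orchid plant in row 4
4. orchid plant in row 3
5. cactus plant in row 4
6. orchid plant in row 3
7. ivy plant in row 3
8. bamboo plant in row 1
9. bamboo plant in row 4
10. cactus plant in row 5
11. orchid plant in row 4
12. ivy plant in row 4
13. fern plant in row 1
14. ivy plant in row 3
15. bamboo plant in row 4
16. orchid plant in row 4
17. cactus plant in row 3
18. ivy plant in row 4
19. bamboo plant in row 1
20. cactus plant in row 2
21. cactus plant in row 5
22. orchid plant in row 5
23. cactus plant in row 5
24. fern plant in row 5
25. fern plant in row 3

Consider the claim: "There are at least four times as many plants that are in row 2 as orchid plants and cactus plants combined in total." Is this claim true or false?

There is 1 plant in row 2.
orchid plants: 6; cactus plants: 8; combined: 6 + 8 = 14.
The claim requires 1 ≥ 4 × 14 = 56, which does not hold.

False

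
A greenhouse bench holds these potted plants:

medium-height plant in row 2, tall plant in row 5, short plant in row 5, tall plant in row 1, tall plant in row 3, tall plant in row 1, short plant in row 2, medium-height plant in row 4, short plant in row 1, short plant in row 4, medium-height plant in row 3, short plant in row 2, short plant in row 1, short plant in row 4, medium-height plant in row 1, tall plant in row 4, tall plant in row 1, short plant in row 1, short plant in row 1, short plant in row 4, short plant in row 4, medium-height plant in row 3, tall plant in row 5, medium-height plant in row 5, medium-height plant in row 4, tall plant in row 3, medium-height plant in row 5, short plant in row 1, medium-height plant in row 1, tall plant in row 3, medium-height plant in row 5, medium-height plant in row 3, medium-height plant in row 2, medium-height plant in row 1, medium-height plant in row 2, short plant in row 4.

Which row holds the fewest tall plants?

row 2

Counts by row (restricted to tall plants): row 3→3, row 1→3, row 5→2, row 4→1, row 2→0.
The minimum is 0, held uniquely by row 2.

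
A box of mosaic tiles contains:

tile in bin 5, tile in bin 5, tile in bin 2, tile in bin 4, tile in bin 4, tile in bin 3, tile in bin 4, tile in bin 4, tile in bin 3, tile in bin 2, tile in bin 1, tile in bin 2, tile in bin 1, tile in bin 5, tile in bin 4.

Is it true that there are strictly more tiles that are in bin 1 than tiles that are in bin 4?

False

|tiles in bin 1| = 2.
|tiles in bin 4| = 5.
The claim requires 2 > 5, which does not hold.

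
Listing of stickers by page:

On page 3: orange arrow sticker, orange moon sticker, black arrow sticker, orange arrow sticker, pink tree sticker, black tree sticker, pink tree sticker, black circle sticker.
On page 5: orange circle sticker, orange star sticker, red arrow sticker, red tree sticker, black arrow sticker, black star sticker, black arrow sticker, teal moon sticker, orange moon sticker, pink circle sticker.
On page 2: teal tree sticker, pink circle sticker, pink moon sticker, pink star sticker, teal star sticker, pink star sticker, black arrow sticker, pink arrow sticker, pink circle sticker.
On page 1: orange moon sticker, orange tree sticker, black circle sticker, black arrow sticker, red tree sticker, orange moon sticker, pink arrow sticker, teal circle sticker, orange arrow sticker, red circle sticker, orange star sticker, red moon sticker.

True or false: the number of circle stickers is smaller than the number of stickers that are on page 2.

True

|circle stickers| = 8.
|stickers on page 2| = 9.
The claim requires 8 < 9, which holds.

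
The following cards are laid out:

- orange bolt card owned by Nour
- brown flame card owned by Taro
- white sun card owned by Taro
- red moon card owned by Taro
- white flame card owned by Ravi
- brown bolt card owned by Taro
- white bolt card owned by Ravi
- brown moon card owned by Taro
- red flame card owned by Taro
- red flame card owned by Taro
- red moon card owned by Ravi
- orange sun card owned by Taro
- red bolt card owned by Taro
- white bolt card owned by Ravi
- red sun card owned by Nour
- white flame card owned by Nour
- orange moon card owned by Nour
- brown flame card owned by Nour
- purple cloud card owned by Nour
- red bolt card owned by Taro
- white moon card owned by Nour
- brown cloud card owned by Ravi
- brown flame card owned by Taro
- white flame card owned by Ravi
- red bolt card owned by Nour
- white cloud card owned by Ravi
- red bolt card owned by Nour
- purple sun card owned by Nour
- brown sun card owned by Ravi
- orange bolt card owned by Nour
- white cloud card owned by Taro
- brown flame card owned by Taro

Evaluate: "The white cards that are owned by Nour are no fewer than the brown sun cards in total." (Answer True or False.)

Count of white cards owned by Nour: 2.
There is 1 brown sun card.
The claim requires 2 ≥ 1, which holds.

True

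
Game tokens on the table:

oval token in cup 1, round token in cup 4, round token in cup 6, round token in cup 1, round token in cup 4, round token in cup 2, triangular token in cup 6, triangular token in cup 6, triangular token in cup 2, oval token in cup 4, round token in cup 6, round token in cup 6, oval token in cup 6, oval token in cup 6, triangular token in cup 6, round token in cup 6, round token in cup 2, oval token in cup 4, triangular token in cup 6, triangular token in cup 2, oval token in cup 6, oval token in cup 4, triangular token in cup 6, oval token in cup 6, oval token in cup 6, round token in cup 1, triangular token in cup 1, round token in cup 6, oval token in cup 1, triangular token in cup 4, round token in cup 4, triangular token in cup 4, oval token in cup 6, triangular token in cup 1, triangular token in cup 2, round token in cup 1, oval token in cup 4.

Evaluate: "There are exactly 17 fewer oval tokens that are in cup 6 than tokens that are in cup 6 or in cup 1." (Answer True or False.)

True

|oval tokens in cup 6| = 6.
|tokens in cup 6 or in cup 1| = 23.
The claim requires 23 − 6 (= 17) to equal 17, which holds.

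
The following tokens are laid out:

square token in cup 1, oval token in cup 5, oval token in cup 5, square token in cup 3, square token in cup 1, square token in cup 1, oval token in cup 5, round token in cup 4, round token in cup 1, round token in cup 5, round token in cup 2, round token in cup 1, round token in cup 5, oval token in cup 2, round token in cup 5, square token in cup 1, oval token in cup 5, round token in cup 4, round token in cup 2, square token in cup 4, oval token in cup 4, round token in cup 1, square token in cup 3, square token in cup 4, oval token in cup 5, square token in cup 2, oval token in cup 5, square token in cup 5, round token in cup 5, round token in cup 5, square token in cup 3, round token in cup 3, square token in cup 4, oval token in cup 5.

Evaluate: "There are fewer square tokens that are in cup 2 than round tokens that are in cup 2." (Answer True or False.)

True

|square tokens in cup 2| = 1.
|round tokens in cup 2| = 2.
The claim requires 1 < 2, which holds.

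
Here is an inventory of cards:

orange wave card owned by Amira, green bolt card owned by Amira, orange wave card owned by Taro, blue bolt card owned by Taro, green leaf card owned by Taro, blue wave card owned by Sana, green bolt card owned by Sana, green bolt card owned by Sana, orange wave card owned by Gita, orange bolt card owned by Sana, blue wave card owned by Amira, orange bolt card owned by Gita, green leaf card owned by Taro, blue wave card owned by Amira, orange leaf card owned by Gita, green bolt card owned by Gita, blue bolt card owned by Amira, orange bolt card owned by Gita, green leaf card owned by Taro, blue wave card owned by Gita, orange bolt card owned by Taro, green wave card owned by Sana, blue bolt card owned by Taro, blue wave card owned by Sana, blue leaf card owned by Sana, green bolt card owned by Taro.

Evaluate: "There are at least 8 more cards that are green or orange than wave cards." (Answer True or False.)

True

cards that are green or orange: 17.
wave cards: 9.
The claim requires 17 − 9 = 8 ≥ 8, which holds.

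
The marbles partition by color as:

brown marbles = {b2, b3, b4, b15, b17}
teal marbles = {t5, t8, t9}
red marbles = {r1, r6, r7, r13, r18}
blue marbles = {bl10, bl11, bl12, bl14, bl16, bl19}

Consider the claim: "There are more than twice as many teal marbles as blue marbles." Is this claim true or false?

False

teal marbles: 3.
blue marbles: 6.
The claim requires 3 > 2 × 6 = 12, which does not hold.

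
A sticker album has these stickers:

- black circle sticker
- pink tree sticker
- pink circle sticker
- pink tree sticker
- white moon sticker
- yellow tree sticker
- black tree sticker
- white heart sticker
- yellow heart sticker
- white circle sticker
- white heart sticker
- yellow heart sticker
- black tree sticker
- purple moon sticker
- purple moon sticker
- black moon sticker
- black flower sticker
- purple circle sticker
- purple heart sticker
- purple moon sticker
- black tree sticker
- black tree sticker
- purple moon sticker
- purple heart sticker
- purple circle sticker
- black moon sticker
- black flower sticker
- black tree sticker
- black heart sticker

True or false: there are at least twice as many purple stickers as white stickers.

True

purple stickers: 8.
white stickers: 4.
The claim requires 8 ≥ 2 × 4 = 8, which holds.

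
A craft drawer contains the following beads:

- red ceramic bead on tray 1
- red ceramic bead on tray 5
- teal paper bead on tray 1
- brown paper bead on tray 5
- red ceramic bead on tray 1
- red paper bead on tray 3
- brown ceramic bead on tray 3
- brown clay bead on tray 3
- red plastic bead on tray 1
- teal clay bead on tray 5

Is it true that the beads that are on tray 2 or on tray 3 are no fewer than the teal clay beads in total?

True

There are 3 beads on tray 2 or on tray 3.
There is 1 teal clay bead.
The claim requires 3 ≥ 1, which holds.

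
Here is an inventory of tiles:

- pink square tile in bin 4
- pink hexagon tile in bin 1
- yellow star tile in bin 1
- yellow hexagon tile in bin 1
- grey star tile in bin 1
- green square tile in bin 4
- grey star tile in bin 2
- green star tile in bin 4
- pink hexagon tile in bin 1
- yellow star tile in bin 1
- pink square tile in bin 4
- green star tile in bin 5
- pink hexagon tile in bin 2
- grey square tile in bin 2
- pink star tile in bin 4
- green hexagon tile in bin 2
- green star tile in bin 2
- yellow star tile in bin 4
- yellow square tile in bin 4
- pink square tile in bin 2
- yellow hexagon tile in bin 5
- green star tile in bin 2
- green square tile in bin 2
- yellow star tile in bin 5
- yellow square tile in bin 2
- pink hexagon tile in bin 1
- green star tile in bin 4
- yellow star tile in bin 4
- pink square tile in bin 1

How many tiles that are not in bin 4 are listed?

20

Total tiles: 29; with the excluded value: 9; remaining 29 − 9 = 20.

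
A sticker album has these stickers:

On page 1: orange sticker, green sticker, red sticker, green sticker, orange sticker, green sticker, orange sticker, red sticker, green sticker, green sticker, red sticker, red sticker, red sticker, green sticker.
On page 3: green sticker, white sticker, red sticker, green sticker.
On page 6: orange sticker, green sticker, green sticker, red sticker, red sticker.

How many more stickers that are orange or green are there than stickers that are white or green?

stickers that are orange or green: 14.
stickers that are white or green: 11.
14 − 11 = 3.

3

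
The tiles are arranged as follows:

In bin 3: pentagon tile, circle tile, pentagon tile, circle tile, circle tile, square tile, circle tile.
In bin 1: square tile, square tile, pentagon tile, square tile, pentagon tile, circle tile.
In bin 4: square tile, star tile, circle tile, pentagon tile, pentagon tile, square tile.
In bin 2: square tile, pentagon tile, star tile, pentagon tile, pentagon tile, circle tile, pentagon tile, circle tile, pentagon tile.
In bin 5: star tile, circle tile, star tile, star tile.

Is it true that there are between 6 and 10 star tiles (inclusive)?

|star tiles| = 5.
The claim requires 6 ≤ 5 ≤ 10, which does not hold.

False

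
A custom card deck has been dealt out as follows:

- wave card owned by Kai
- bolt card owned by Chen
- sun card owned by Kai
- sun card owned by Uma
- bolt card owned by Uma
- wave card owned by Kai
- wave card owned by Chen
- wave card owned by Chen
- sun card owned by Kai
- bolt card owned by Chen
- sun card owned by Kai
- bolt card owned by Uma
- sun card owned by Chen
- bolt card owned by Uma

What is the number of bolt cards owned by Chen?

2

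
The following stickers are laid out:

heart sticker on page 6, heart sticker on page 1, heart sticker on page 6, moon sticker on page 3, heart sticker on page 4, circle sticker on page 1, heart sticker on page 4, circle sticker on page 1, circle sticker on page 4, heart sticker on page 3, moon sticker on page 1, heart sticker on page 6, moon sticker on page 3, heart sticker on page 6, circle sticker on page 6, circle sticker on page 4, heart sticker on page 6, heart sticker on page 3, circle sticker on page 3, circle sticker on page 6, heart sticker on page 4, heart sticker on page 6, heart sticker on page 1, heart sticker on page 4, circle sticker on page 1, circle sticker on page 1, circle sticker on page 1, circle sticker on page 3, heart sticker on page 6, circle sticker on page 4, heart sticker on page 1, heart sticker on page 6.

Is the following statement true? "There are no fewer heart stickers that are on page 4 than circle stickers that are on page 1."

heart stickers on page 4: 4.
circle stickers on page 1: 5.
The claim requires 4 ≥ 5, which does not hold.

False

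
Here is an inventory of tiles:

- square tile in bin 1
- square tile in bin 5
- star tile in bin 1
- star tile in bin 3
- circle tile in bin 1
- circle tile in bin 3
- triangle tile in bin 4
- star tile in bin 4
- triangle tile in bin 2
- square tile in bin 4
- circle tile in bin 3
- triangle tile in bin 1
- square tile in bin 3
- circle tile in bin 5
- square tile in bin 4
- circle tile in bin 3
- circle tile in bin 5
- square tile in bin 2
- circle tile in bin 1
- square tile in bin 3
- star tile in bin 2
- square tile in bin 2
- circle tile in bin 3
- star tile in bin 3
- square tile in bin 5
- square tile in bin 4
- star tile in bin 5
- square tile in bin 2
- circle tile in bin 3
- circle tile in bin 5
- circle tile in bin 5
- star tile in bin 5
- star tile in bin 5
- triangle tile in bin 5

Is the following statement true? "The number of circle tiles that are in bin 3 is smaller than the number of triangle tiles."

False

circle tiles in bin 3: 5.
triangle tiles: 4.
The claim requires 5 < 4, which does not hold.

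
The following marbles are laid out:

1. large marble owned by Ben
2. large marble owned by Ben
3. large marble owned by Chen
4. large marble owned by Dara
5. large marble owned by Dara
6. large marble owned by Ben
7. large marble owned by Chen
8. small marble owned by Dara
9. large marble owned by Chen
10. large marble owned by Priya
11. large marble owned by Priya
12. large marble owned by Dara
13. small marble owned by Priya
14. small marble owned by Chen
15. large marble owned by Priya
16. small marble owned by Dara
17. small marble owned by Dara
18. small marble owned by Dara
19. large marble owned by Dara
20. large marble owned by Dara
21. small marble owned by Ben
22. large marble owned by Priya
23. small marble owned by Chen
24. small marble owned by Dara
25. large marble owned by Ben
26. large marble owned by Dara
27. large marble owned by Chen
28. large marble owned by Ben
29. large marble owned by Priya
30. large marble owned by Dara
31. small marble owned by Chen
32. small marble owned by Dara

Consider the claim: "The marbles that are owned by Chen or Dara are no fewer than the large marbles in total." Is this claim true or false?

False

|marbles owned by Chen or Dara| = 20.
|large marbles| = 21.
The claim requires 20 ≥ 21, which does not hold.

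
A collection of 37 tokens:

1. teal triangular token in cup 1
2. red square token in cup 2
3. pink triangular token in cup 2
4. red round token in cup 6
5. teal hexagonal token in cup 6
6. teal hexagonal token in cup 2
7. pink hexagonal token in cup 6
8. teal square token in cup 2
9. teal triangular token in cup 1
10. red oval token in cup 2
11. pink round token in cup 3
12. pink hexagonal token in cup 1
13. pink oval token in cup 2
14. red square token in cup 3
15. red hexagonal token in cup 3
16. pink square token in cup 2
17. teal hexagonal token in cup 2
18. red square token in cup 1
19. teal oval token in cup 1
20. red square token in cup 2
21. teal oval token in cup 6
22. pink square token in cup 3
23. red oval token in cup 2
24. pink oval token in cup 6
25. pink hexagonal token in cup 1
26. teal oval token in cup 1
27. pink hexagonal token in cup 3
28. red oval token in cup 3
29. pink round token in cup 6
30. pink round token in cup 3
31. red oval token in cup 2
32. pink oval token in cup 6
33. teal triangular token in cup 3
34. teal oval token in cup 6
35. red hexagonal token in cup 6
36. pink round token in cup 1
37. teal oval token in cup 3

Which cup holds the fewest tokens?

cup 1

Counts by cup: cup 2→11, cup 6→9, cup 3→9, cup 1→8.
The minimum is 8, held uniquely by cup 1.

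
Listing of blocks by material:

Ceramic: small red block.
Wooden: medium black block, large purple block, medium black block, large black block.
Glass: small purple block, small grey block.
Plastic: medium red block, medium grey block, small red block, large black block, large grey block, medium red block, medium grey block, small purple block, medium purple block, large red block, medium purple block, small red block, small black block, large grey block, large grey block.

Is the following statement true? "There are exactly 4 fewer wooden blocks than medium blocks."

True

There are 4 wooden blocks.
There are 8 medium blocks.
The claim requires 8 − 4 (= 4) to equal 4, which holds.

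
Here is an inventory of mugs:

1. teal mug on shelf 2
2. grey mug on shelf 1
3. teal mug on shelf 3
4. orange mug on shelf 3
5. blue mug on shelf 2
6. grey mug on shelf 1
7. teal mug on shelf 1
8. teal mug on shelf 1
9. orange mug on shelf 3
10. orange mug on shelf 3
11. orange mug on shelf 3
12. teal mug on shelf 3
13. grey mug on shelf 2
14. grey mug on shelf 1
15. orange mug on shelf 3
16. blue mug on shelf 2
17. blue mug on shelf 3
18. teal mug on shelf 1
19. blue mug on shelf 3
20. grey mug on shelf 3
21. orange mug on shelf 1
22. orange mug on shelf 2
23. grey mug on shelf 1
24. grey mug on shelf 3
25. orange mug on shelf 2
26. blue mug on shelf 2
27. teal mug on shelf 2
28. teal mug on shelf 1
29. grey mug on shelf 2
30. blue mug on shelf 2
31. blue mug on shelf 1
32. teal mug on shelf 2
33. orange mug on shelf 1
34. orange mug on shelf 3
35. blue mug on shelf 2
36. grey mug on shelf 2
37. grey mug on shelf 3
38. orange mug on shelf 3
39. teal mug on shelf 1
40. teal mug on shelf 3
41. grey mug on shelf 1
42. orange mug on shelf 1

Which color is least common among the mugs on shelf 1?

blue

Counts by color (restricted to mugs on shelf 1): grey 5, teal 5, orange 3, blue 1.
The minimum is 1, held uniquely by blue.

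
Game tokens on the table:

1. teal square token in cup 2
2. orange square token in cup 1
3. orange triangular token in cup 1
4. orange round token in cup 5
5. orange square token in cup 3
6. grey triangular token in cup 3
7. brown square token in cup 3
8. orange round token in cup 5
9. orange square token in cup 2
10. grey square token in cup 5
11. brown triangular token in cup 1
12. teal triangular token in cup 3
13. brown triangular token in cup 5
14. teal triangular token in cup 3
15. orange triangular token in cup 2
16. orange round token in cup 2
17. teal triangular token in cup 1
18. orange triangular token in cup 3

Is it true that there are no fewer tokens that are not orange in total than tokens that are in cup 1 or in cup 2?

tokens that are not orange: 9.
tokens in cup 1 or in cup 2: 8.
The claim requires 9 ≥ 8, which holds.

True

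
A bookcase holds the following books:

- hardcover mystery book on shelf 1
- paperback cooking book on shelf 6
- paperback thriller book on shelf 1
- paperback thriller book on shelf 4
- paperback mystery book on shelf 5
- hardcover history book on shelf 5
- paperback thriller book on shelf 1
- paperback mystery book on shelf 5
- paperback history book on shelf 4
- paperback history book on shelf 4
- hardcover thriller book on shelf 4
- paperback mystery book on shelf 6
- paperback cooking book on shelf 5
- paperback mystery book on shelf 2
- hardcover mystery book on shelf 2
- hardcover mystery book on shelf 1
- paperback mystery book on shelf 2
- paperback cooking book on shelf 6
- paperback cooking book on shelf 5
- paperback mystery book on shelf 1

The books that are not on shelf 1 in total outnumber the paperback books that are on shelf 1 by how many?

books that are not on shelf 1: 15.
paperback books on shelf 1: 3.
15 − 3 = 12.

12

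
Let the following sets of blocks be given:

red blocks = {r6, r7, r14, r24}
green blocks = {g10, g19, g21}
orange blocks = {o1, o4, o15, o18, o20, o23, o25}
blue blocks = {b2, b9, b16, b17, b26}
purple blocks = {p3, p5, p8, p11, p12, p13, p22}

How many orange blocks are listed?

7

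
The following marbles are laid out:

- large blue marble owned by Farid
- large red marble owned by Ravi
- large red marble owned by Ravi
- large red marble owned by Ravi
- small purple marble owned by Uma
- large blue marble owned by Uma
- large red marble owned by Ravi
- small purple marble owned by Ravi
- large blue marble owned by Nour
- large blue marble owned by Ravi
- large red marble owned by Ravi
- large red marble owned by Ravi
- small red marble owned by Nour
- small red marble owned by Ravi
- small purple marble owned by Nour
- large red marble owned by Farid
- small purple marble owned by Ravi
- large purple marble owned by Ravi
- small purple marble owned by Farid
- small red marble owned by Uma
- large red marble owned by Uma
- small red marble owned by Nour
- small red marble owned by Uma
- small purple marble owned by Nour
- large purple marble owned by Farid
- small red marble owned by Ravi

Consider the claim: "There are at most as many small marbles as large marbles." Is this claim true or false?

True

small marbles: 12.
large marbles: 14.
The claim requires 12 ≤ 14, which holds.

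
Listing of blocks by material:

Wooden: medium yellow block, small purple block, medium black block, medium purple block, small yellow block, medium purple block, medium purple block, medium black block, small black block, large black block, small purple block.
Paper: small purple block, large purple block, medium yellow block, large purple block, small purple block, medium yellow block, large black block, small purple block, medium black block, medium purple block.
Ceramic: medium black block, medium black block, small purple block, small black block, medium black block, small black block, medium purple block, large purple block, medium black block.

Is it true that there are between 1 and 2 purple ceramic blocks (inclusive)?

False

There are 3 purple ceramic blocks.
The claim requires 1 ≤ 3 ≤ 2, which does not hold.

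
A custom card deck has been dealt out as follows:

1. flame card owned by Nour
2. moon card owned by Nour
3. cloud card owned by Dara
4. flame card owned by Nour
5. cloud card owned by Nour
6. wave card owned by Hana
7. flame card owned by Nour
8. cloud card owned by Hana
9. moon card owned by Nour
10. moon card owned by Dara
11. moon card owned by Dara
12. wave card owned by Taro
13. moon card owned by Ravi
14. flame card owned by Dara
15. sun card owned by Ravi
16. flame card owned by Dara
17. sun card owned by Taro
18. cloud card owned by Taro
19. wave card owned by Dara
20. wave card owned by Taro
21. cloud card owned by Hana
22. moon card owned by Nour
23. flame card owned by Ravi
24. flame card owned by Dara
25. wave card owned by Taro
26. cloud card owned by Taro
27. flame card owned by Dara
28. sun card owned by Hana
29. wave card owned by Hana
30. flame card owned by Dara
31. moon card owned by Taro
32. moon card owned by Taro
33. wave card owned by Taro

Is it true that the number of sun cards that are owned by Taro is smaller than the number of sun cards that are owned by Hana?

sun cards owned by Taro: 1.
sun cards owned by Hana: 1.
The claim requires 1 < 1, which does not hold.

False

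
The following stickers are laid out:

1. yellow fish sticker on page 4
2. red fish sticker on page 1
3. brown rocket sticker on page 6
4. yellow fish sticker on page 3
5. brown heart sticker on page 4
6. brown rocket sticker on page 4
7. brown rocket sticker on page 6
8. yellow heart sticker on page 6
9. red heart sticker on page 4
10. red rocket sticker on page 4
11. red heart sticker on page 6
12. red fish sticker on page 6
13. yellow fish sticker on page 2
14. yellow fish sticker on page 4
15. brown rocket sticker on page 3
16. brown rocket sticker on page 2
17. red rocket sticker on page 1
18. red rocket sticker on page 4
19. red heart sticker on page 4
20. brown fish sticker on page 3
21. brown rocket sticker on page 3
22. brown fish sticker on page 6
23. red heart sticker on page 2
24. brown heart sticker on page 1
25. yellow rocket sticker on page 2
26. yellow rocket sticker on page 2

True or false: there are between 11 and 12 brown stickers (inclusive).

|brown stickers| = 10.
The claim requires 11 ≤ 10 ≤ 12, which does not hold.

False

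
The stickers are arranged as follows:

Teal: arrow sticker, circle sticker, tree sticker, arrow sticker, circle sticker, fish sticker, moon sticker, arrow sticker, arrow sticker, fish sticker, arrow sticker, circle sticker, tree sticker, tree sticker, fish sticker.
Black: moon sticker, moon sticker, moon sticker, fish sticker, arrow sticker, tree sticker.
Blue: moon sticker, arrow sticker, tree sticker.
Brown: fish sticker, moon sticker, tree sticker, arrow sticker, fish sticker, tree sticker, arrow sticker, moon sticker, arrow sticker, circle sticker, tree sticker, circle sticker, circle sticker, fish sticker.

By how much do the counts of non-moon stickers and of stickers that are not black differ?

1

non-moon stickers: 31. stickers that are not black: 32.
|31 − 32| = 32 − 31 = 1.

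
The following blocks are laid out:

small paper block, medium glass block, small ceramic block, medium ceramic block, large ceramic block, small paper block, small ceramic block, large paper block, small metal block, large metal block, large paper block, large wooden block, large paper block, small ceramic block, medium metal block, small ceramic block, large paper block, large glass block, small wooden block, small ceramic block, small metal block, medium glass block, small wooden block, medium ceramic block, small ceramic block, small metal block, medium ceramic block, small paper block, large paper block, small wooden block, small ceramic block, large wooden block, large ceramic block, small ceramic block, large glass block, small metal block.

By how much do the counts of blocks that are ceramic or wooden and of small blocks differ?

0

blocks that are ceramic or wooden: 18. small blocks: 18.
|18 − 18| = 18 − 18 = 0.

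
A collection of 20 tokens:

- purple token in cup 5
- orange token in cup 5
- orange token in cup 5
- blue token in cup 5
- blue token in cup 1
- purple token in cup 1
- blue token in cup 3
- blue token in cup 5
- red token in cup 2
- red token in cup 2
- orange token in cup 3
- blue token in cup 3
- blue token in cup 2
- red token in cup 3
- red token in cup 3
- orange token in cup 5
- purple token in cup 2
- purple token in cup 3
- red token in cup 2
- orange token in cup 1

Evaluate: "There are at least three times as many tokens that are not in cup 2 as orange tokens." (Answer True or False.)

True

There are 15 tokens that are not in cup 2.
There are 5 orange tokens.
The claim requires 15 ≥ 3 × 5 = 15, which holds.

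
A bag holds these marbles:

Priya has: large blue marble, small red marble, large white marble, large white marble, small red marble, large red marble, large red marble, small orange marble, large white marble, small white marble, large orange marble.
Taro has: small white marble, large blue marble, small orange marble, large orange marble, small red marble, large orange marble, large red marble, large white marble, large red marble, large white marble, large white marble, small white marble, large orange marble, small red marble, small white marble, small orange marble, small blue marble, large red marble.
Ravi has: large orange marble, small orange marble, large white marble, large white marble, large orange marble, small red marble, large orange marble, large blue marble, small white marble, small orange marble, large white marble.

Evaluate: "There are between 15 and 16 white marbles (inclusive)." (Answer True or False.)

|white marbles| = 14.
The claim requires 15 ≤ 14 ≤ 16, which does not hold.

False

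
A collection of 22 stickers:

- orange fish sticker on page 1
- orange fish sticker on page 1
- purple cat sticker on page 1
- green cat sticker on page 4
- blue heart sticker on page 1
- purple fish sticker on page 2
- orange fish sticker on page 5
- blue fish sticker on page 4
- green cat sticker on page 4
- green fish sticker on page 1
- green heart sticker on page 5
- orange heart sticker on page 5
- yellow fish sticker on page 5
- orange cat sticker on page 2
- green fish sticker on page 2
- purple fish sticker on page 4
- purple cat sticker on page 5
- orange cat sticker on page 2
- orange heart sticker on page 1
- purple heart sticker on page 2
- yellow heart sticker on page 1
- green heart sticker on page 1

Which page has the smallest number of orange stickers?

Counts by page (restricted to orange stickers): page 1→3, page 2→2, page 5→2, page 4→0.
The minimum is 0, held uniquely by page 4.

page 4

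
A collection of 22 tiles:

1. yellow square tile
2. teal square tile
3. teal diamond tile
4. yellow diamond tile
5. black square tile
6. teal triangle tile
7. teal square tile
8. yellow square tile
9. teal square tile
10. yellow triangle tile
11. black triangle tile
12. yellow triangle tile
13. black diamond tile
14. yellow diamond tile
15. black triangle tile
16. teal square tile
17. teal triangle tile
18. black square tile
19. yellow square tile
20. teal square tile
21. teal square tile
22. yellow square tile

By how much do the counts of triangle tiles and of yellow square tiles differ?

triangle tiles: 6. yellow square tiles: 4.
|6 − 4| = 6 − 4 = 2.

2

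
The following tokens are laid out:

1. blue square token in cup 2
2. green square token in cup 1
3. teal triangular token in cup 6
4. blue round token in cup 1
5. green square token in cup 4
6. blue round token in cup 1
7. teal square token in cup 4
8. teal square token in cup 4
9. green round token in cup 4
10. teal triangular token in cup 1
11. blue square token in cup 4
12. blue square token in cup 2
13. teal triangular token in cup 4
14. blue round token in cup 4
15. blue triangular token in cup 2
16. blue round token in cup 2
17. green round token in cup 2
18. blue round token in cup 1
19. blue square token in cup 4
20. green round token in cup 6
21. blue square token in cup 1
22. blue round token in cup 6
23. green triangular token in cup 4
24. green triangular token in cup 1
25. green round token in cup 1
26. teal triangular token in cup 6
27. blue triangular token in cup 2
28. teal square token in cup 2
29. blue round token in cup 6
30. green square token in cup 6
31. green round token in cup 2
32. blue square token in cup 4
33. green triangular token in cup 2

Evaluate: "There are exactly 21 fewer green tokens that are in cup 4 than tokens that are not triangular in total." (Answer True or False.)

True

|green tokens in cup 4| = 3.
|tokens that are not triangular| = 24.
The claim requires 24 − 3 (= 21) to equal 21, which holds.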